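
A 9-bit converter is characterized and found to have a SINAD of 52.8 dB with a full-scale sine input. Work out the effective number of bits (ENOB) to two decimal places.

8.48 bits

ENOB = (SINAD − 1.76) / 6.02 = (52.8 − 1.76)/6.02 = 8.478.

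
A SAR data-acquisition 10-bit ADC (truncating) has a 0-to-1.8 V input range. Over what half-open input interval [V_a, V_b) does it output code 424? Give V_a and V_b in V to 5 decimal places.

LSB = 1.8/2^10 = 1.758 mV.
V_a = V_low + 424·LSB = 0.745313 V; V_b = V_low + 425·LSB = 0.74707 V.

[0.74531 V, 0.74707 V)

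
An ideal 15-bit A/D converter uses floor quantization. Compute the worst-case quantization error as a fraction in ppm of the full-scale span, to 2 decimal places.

Truncating → worst-case error = 1 LSB = V_FS/2^15, so 1e+06/32768 = 30.5176 ppm of full scale.

30.52 ppm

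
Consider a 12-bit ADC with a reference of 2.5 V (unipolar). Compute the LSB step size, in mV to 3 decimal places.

Full-scale span = 2.5 V.
LSB = 2.5 / 2^12 = 2.5 / 4096 = 0.000610352 V = 0.610 mV.

0.610 mV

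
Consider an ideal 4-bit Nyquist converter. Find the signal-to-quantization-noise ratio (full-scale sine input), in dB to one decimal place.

25.8 dB

SNR ≈ 6.02·N + 1.76 dB = 6.02·4 + 1.76 = 25.84 dB.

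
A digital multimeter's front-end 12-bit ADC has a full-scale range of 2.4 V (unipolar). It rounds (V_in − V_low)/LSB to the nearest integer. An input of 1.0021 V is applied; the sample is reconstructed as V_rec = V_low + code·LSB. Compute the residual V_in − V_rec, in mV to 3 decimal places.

One LSB is 2.4 V / 4096 = 0.586 mV.
(1.0021 − 0)/0.000585937 = 1710.2507; round gives code 1710.
V_rec = 0 + 1710·0.000585937 = 1.0019531 V.
V_in − V_rec = 0.000146875 V = 0.147 mV.

0.147 mV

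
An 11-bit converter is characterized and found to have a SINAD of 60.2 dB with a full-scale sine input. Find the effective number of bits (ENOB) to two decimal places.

ENOB = (SINAD − 1.76) / 6.02 = (60.2 − 1.76)/6.02 = 9.708.

9.71 bits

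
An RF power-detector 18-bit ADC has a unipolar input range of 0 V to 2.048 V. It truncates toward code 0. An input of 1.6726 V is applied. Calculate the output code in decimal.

LSB = 2.048 V / 262144 = 7.81 µV.
(V_in − V_low)/LSB = (1.6726 − 0) / 7.8125e-06 = 214092.800.
So the output code is 214092.

code 214092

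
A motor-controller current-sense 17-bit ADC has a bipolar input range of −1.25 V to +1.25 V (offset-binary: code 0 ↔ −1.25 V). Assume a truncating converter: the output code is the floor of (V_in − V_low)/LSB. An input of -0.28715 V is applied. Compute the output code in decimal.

With 131072 levels over 2.5 V, one step is 19.07 µV.
(-0.28715 − (−1.25)) / 1.90735e-05 = 50481.070 LSBs.
⌊·⌋(50481.070) = 50481.

code 50481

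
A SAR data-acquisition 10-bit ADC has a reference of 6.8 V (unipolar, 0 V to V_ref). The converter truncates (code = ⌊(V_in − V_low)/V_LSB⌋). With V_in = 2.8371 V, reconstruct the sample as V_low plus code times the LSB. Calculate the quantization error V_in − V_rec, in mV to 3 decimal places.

1.553 mV

LSB = 6.8/2^10 = 6.641 mV.
(V_in − V_low)/LSB = (2.8371 − 0)/0.00664062 = 427.2339 → code 427 (floor).
Reconstructed: 2.8355469 V.
Error = 2.8371 − 2.8355469 = 0.00155313 V = 1.553 mV.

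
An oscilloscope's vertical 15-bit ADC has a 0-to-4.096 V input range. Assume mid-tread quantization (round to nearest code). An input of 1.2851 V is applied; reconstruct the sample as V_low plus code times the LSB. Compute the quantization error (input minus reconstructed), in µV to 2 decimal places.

One LSB is 4.096 V / 32768 = 125.00 µV.
(1.2851 − 0)/0.000125 = 10280.8000; round gives code 10281.
V_rec = 0 + 10281·0.000125 = 1.285125 V.
Error = 1.2851 − 1.285125 = -2.5e-05 V = -25.00 µV.

-25.00 µV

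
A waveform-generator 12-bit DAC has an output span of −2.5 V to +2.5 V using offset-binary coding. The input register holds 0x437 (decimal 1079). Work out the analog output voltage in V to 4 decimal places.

-1.1829 V

LSB = 5 V / 2^12 = 1.221 mV.
Code 0x437 = 1079 decimal.
V_out = (−2.5) + 1079 × 0.0012207 V = -1.18286 V.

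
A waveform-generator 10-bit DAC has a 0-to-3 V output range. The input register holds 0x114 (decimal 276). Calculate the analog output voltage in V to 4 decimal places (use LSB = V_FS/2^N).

LSB = 3 V / 2^10 = 2.930 mV.
Code 0x114 = 276 decimal.
V_out = 0 + 276 × 0.00292969 V = 0.808594 V.

0.8086 V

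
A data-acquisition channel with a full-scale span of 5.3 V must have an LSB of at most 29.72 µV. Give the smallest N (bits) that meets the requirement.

Number of steps required ≥ 5.3 V / 29.72 µV = 178331.09.
Need 2^N ≥ 178331.09; 2^17 = 131072, 2^18 = 262144.
Minimum N = 18.

18 bits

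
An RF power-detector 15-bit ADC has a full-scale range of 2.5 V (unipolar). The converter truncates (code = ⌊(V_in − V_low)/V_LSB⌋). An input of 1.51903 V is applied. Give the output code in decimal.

code 19910

LSB = 2.5 V / 32768 = 76.29 µV.
(V_in − V_low)/LSB = (1.51903 − 0) / 7.62939e-05 = 19910.230.
Floor → code 19910.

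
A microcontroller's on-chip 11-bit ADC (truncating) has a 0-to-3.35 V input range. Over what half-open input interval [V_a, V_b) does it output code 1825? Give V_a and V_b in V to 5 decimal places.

[2.98523 V, 2.98687 V)

LSB = 3.35/2^11 = 1.636 mV.
V_a = V_low + 1825·LSB = 2.98523 V; V_b = V_low + 1826·LSB = 2.98687 V.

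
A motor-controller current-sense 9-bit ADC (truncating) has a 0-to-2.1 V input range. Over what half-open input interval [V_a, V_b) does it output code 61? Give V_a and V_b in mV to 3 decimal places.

LSB = 2.1/2^9 = 4.102 mV.
V_a = V_low + 61·LSB = 0.250195 V; V_b = V_low + 62·LSB = 0.254297 V.

[250.195 mV, 254.297 mV)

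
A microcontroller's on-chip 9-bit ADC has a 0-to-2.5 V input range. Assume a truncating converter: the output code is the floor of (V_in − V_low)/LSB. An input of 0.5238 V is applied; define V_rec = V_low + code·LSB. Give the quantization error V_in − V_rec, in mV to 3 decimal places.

1.339 mV

Step size: 2.5 V ÷ 2^9 = 4.883 mV.
(V_in − V_low)/LSB = (0.5238 − 0)/0.00488281 = 107.2742 → code 107 (floor).
V_rec = 0 + 107·0.00488281 = 0.52246094 V.
Error = 0.5238 − 0.52246094 = 0.00133906 V = 1.339 mV.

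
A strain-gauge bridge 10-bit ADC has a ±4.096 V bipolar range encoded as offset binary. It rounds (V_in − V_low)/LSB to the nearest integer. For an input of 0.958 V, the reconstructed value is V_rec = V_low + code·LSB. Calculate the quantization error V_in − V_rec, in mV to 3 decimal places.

Step size: 8.192 V ÷ 2^10 = 8.000 mV.
Scaled input = 631.7500 LSBs, so code = 632.
Reconstructed: 0.96 V.
Error = 0.958 − 0.96 = -0.002 V = -2.000 mV.

-2.000 mV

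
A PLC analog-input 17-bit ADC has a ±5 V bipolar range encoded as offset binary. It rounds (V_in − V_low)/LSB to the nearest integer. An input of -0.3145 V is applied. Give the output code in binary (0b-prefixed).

code 0b1110111111100110 (decimal 61414)

LSB = 10 V / 131072 = 76.29 µV.
Input sits at 61413.786 steps above V_low.
So the output code is 61414.
In binary (0b-prefixed): 0b1110111111100110.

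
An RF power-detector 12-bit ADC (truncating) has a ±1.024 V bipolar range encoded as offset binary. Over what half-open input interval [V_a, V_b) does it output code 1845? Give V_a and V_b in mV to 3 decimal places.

[-101.500 mV, -101.000 mV)

LSB = 2.048/2^12 = 0.500 mV.
V_a = V_low + 1845·LSB = -0.1015 V; V_b = V_low + 1846·LSB = -0.101 V.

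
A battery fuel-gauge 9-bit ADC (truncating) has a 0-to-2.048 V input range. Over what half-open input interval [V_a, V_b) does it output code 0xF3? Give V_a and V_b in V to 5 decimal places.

LSB = 2.048/2^9 = 4.000 mV.
Code 0xF3 = 243 decimal.
V_a = V_low + 243·LSB = 0.972 V; V_b = V_low + 244·LSB = 0.976 V.

[0.97200 V, 0.97600 V)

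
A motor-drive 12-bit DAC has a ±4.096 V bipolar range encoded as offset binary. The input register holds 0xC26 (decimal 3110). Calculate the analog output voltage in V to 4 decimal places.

LSB = 8.192 V / 2^12 = 2.000 mV.
Code 0xC26 = 3110 decimal.
V_out = (−4.096) + 3110 × 0.002 V = 2.124 V.

2.1240 V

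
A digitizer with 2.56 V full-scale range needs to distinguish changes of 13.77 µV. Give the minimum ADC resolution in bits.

Number of steps required ≥ 2.56 V / 13.77 µV = 185911.40.
Need 2^N ≥ 185911.40; 2^17 = 131072, 2^18 = 262144.
Minimum N = 18.

18 bits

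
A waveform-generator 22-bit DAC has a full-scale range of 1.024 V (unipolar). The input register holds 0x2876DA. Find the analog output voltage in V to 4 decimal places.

LSB = 1.024 V / 2^22 = 0.24 µV.
Code 0x2876DA = 2651866 decimal.
V_out = 0 + 2651866 × 2.44141e-07 V = 0.647428 V.

0.6474 V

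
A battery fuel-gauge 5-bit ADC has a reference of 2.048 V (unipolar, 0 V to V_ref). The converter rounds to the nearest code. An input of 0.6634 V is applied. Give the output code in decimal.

With 32 levels over 2.048 V, one step is 64.000 mV.
(V_in − V_low)/LSB = (0.6634 − 0) / 0.064 = 10.366.
So the output code is 10.

code 10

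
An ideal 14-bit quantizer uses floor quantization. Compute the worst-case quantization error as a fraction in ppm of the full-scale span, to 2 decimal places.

61.04 ppm

Truncating → worst-case error = 1 LSB = V_FS/2^14, so 1e+06/16384 = 61.0352 ppm of full scale.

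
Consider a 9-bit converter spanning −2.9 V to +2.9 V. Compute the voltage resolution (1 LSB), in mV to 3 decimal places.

11.328 mV

Full-scale span = 5.8 V.
LSB = 5.8 / 2^9 = 5.8 / 512 = 0.0113281 V = 11.328 mV.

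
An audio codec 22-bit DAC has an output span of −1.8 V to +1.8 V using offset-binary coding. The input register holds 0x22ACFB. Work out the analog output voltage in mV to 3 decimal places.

150.508 mV

LSB = 3.6 V / 2^22 = 0.86 µV.
Code 0x22ACFB = 2272507 decimal.
V_out = (−1.8) + 2272507 × 8.58307e-07 V = 0.150508 V.
= 150.508 mV.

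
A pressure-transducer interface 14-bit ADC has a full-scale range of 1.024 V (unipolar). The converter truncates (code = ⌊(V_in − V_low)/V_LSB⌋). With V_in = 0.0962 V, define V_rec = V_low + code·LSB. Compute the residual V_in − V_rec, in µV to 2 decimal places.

LSB = 1.024/2^14 = 62.50 µV.
Scaled input = 1539.2000 LSBs, so code = 1539.
V_rec = 0 + 1539·6.25e-05 = 0.0961875 V.
Difference: 1.25e-05 V → 12.50 µV.

12.50 µV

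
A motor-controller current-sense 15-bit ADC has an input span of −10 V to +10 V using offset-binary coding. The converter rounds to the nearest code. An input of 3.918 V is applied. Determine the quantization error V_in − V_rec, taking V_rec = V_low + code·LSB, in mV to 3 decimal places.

One LSB is 20 V / 32768 = 0.610 mV.
(3.918 − (−10))/0.000610352 = 22803.2512; round gives code 22803.
Code 22803 maps back to (−10) + 22803×0.000610352 V = 3.9178467 V.
V_in − V_rec = 0.00015332 V = 0.153 mV.

0.153 mV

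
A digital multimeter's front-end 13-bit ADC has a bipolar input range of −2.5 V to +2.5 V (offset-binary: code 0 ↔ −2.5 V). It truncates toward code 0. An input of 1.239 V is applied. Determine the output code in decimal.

With 8192 levels over 5 V, one step is 0.610 mV.
(V_in − V_low)/LSB = (1.239 − (−2.5)) / 0.000610352 = 6125.978.
⌊·⌋(6125.978) = 6125.

code 6125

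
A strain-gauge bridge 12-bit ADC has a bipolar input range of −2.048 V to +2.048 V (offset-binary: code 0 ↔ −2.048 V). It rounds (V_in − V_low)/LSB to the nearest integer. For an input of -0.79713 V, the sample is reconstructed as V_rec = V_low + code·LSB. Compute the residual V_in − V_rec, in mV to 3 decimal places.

One LSB is 4.096 V / 4096 = 1.000 mV.
(-0.79713 − (−2.048))/0.001 = 1250.8700; round gives code 1251.
Reconstructed: -0.797 V.
V_in − V_rec = -0.00013 V = -0.130 mV.

-0.130 mV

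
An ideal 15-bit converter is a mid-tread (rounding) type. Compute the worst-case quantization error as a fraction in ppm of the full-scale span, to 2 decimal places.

15.26 ppm

Rounding → worst-case error = ½ LSB = V_FS/2^16, so 1e+06/65536 = 15.2588 ppm of full scale.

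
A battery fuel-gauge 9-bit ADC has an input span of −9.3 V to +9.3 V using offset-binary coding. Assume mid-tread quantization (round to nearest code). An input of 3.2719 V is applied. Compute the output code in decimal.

With 512 levels over 18.6 V, one step is 36.328 mV.
(3.2719 − (−9.3)) / 0.0363281 = 346.065 LSBs.
So the output code is 346.

code 346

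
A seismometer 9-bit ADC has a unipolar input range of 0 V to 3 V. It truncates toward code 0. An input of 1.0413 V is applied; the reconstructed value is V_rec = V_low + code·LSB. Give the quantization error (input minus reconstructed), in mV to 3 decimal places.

LSB = 3/2^9 = 5.859 mV.
(V_in − V_low)/LSB = (1.0413 − 0)/0.00585938 = 177.7152 → code 177 (floor).
Reconstructed: 1.0371094 V.
V_in − V_rec = 0.00419062 V = 4.191 mV.

4.191 mV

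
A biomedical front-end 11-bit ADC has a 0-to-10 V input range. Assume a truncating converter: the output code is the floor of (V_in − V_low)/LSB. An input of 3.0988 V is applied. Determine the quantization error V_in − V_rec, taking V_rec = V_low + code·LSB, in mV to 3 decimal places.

One LSB is 10 V / 2048 = 4.883 mV.
(V_in − V_low)/LSB = (3.0988 − 0)/0.00488281 = 634.6342 → code 634 (floor).
V_rec = 0 + 634·0.00488281 = 3.0957031 V.
V_in − V_rec = 0.00309687 V = 3.097 mV.

3.097 mV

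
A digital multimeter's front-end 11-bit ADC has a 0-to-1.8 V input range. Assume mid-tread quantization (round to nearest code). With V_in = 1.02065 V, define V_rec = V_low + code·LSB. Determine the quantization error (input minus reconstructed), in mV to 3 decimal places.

0.240 mV

One LSB is 1.8 V / 2048 = 0.879 mV.
(V_in − V_low)/LSB = (1.02065 − 0)/0.000878906 = 1161.2729 → code 1161 (round).
Reconstructed: 1.0204102 V.
Error = 1.02065 − 1.0204102 = 0.000239844 V = 0.240 mV.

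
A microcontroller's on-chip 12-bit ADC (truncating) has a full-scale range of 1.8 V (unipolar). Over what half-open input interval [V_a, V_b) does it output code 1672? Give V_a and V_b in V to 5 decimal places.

[0.73477 V, 0.73521 V)

LSB = 1.8/2^12 = 439.45 µV.
V_a = V_low + 1672·LSB = 0.734766 V; V_b = V_low + 1673·LSB = 0.735205 V.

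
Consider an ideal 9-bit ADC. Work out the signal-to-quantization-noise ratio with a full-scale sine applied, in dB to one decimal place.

55.9 dB

SNR ≈ 6.02·N + 1.76 dB = 6.02·9 + 1.76 = 55.94 dB.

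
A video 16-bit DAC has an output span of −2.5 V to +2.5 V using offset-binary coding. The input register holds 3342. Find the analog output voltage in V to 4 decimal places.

-2.2450 V

LSB = 5 V / 2^16 = 76.29 µV.
V_out = (−2.5) + 3342 × 7.62939e-05 V = -2.24503 V.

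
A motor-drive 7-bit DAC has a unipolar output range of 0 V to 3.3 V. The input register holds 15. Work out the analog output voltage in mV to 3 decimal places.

LSB = 3.3 V / 2^7 = 25.781 mV.
V_out = 0 + 15 × 0.0257812 V = 0.386719 V.
= 386.719 mV.

386.719 mV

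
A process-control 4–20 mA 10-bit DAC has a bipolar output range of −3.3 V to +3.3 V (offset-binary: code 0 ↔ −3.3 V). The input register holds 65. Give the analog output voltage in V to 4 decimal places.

-2.8811 V

LSB = 6.6 V / 2^10 = 6.445 mV.
V_out = (−3.3) + 65 × 0.00644531 V = -2.88105 V.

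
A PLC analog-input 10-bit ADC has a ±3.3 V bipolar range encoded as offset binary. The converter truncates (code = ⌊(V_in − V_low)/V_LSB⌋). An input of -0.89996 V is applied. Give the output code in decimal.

LSB = 6.6 V / 1024 = 6.445 mV.
(V_in − V_low)/LSB = (-0.89996 − (−3.3)) / 0.00644531 = 372.370.
⌊·⌋(372.370) = 372.

code 372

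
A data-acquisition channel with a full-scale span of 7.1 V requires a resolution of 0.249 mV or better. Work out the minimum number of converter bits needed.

Number of steps required ≥ 7.1 V / 0.249 mV = 28514.06.
Need 2^N ≥ 28514.06; 2^14 = 16384, 2^15 = 32768.
Minimum N = 15.

15 bits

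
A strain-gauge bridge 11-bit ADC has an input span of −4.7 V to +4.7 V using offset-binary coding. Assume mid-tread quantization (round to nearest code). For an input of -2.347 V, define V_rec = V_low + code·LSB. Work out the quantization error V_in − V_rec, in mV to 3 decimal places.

-1.590 mV

LSB = 9.4/2^11 = 4.590 mV.
Scaled input = 512.6536 LSBs, so code = 513.
V_rec = (−4.7) + 513·0.00458984 = -2.3454102 V.
V_in − V_rec = -0.00158984 V = -1.590 mV.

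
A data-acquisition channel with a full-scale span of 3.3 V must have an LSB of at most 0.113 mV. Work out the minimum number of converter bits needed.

Number of steps required ≥ 3.3 V / 0.113 mV = 29203.54.
Need 2^N ≥ 29203.54; 2^14 = 16384, 2^15 = 32768.
Minimum N = 15.

15 bits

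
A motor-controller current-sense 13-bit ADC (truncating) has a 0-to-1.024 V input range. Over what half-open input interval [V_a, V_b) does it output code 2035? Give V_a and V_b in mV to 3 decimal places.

LSB = 1.024/2^13 = 125.00 µV.
V_a = V_low + 2035·LSB = 0.254375 V; V_b = V_low + 2036·LSB = 0.2545 V.

[254.375 mV, 254.500 mV)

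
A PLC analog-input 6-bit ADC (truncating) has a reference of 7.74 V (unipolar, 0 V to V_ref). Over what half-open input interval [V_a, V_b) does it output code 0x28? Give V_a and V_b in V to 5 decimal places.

[4.83750 V, 4.95844 V)

LSB = 7.74/2^6 = 120.938 mV.
Code 0x28 = 40 decimal.
V_a = V_low + 40·LSB = 4.8375 V; V_b = V_low + 41·LSB = 4.95844 V.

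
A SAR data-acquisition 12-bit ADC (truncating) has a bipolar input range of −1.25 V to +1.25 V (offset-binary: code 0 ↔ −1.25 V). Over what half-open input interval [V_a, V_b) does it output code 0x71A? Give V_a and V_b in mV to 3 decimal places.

LSB = 2.5/2^12 = 0.610 mV.
Code 0x71A = 1818 decimal.
V_a = V_low + 1818·LSB = -0.140381 V; V_b = V_low + 1819·LSB = -0.139771 V.

[-140.381 mV, -139.771 mV)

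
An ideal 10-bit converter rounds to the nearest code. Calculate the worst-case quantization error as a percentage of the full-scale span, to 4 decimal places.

Rounding → worst-case error = ½ LSB = V_FS/2^11, so 100/2048 = 0.0488281 % of full scale.

0.0488 %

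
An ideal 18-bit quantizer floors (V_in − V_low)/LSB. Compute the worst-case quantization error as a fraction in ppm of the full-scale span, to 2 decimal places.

Truncating → worst-case error = 1 LSB = V_FS/2^18, so 1e+06/262144 = 3.8147 ppm of full scale.

3.81 ppm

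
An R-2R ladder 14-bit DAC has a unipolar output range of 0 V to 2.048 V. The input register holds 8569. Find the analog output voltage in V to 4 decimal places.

LSB = 2.048 V / 2^14 = 125.00 µV.
V_out = 0 + 8569 × 0.000125 V = 1.07113 V.

1.0711 V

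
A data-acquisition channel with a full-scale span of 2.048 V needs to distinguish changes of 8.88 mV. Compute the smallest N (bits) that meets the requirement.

Number of steps required ≥ 2.048 V / 8.88 mV = 230.63.
Need 2^N ≥ 230.63; 2^7 = 128, 2^8 = 256.
Minimum N = 8.

8 bits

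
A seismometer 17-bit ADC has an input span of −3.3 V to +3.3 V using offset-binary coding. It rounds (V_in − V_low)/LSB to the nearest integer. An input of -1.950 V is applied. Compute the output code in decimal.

code 26810

LSB = 6.6 V / 131072 = 50.35 µV.
Input sits at 26810.182 steps above V_low.
Round → code 26810.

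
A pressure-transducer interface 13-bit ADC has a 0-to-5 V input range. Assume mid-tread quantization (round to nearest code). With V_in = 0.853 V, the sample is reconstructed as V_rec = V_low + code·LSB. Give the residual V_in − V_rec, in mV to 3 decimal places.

-0.271 mV

One LSB is 5 V / 8192 = 0.610 mV.
(0.853 − 0)/0.000610352 = 1397.5552; round gives code 1398.
Reconstructed: 0.85327148 V.
V_in − V_rec = -0.000271484 V = -0.271 mV.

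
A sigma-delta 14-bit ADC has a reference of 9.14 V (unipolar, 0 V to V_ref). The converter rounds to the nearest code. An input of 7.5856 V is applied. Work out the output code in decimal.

LSB = 9.14 V / 16384 = 0.558 mV.
(V_in − V_low)/LSB = (7.5856 − 0) / 0.000557861 = 13597.644.
Round → code 13598.

code 13598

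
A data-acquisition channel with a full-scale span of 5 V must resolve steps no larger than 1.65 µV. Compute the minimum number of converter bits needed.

Number of steps required ≥ 5 V / 1.65 µV = 3030303.03.
Need 2^N ≥ 3030303.03; 2^21 = 2097152, 2^22 = 4194304.
Minimum N = 22.

22 bits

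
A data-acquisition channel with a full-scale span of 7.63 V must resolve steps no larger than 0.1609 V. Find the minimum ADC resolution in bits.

Number of steps required ≥ 7.63 V / 0.1609 V = 47.42.
Need 2^N ≥ 47.42; 2^5 = 32, 2^6 = 64.
Minimum N = 6.

6 bits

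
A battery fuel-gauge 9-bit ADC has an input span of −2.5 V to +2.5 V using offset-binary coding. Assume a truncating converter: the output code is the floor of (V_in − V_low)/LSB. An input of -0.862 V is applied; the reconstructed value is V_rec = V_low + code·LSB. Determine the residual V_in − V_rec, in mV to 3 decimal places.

Step size: 5 V ÷ 2^9 = 9.766 mV.
(-0.862 − (−2.5))/0.00976562 = 167.7312; ⌊·⌋ gives code 167.
Reconstructed: -0.86914062 V.
Difference: 0.00714063 V → 7.141 mV.

7.141 mV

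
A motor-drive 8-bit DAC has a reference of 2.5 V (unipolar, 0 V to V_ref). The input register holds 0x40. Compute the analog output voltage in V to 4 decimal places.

LSB = 2.5 V / 2^8 = 9.766 mV.
Code 0x40 = 64 decimal.
V_out = 0 + 64 × 0.00976562 V = 0.625 V.

0.6250 V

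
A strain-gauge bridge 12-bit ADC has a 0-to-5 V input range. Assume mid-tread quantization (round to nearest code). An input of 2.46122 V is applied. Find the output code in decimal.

code 2016

LSB = 5 V / 4096 = 1.221 mV.
(V_in − V_low)/LSB = (2.46122 − 0) / 0.0012207 = 2016.231.
So the output code is 2016.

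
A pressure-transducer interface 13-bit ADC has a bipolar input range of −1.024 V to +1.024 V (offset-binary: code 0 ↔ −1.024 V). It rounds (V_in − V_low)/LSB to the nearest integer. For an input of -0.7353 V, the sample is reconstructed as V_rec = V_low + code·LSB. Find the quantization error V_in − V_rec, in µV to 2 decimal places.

-50.00 µV

Step size: 2.048 V ÷ 2^13 = 250.00 µV.
(V_in − V_low)/LSB = (-0.7353 − (−1.024))/0.00025 = 1154.8000 → code 1155 (round).
Reconstructed: -0.73525 V.
V_in − V_rec = -5e-05 V = -50.00 µV.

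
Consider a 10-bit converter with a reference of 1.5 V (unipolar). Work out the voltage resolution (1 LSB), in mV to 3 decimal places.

Full-scale span = 1.5 V.
LSB = 1.5 / 2^10 = 1.5 / 1024 = 0.00146484 V = 1.465 mV.

1.465 mV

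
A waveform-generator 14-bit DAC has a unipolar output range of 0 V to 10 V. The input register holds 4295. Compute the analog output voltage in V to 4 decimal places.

LSB = 10 V / 2^14 = 0.610 mV.
V_out = 0 + 4295 × 0.000610352 V = 2.62146 V.

2.6215 V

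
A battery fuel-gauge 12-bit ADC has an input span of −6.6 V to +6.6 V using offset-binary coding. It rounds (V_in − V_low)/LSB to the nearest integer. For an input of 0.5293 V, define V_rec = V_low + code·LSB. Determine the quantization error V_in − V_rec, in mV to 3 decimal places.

One LSB is 13.2 V / 4096 = 3.223 mV.
(0.5293 − (−6.6))/0.00322266 = 2212.2434; round gives code 2212.
V_rec = (−6.6) + 2212·0.00322266 = 0.52851563 V.
Error = 0.5293 − 0.52851563 = 0.000784375 V = 0.784 mV.

0.784 mV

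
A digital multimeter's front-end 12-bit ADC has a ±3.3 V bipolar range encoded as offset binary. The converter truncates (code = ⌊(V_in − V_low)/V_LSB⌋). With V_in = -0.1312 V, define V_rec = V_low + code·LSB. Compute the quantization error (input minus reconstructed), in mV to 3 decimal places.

0.929 mV

LSB = 6.6/2^12 = 1.611 mV.
(V_in − V_low)/LSB = (-0.1312 − (−3.3))/0.00161133 = 1966.5765 → code 1966 (floor).
Code 1966 maps back to (−3.3) + 1966×0.00161133 V = -0.13212891 V.
Difference: 0.000928906 V → 0.929 mV.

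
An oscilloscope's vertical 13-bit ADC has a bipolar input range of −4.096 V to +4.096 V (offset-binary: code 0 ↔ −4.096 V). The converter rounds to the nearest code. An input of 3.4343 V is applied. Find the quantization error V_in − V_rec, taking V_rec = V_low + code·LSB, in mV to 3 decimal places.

0.300 mV

Step size: 8.192 V ÷ 2^13 = 1.000 mV.
Scaled input = 7530.3000 LSBs, so code = 7530.
Reconstructed: 3.434 V.
Error = 3.4343 − 3.434 = 0.0003 V = 0.300 mV.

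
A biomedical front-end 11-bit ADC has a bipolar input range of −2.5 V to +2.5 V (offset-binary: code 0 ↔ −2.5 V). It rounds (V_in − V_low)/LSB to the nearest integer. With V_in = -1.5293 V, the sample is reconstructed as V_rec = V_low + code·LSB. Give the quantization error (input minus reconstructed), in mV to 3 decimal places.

-0.980 mV

LSB = 5/2^11 = 2.441 mV.
(V_in − V_low)/LSB = (-1.5293 − (−2.5))/0.00244141 = 397.5987 → code 398 (round).
Reconstructed: -1.5283203 V.
Error = -1.5293 − (−1.5283203) = -0.000979688 V = -0.980 mV.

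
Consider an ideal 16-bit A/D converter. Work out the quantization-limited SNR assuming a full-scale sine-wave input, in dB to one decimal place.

98.1 dB

SNR ≈ 6.02·N + 1.76 dB = 6.02·16 + 1.76 = 98.08 dB.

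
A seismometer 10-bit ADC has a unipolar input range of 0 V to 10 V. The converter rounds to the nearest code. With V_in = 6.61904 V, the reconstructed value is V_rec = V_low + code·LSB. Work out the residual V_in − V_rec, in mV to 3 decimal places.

-2.054 mV

One LSB is 10 V / 1024 = 9.766 mV.
(V_in − V_low)/LSB = (6.61904 − 0)/0.00976562 = 677.7897 → code 678 (round).
Reconstructed: 6.6210938 V.
Error = 6.61904 − 6.6210938 = -0.00205375 V = -2.054 mV.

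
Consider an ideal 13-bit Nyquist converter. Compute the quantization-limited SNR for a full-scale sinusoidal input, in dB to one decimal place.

80.0 dB

SNR ≈ 6.02·N + 1.76 dB = 6.02·13 + 1.76 = 80.02 dB.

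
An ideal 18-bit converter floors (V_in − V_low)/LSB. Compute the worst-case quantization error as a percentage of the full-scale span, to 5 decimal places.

Truncating → worst-case error = 1 LSB = V_FS/2^18, so 100/262144 = 0.00038147 % of full scale.

0.00038 %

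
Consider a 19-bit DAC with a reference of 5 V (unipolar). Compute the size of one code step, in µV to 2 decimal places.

9.54 µV

Full-scale span = 5 V.
LSB = 5 / 2^19 = 5 / 524288 = 9.53674e-06 V = 9.54 µV.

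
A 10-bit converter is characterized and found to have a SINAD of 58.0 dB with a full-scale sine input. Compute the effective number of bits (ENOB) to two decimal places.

ENOB = (SINAD − 1.76) / 6.02 = (58.0 − 1.76)/6.02 = 9.342.

9.34 bits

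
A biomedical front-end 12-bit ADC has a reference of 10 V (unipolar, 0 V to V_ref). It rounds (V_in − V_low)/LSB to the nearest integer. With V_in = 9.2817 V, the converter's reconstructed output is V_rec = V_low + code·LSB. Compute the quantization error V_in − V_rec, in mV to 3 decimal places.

One LSB is 10 V / 4096 = 2.441 mV.
(9.2817 − 0)/0.00244141 = 3801.7843; round gives code 3802.
V_rec = 0 + 3802·0.00244141 = 9.2822266 V.
Error = 9.2817 − 9.2822266 = -0.000526563 V = -0.527 mV.

-0.527 mV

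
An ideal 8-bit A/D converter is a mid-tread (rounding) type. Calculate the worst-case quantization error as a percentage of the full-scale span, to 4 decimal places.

Rounding → worst-case error = ½ LSB = V_FS/2^9, so 100/512 = 0.195312 % of full scale.

0.1953 %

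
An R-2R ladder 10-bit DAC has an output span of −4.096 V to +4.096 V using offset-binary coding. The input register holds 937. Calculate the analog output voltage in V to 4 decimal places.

3.4000 V

LSB = 8.192 V / 2^10 = 8.000 mV.
V_out = (−4.096) + 937 × 0.008 V = 3.4 V.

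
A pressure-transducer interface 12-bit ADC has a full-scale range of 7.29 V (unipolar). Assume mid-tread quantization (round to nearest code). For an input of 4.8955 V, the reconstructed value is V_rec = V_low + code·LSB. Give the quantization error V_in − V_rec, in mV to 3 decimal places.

-0.689 mV

LSB = 7.29/2^12 = 1.780 mV.
(V_in − V_low)/LSB = (4.8955 − 0)/0.00177979 = 2750.6129 → code 2751 (round).
Reconstructed: 4.896189 V.
Error = 4.8955 − 4.896189 = -0.000688965 V = -0.689 mV.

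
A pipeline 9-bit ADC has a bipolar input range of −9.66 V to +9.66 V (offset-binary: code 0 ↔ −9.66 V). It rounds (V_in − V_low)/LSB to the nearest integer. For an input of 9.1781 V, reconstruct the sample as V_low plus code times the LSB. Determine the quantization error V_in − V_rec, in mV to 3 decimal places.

LSB = 19.32/2^9 = 37.734 mV.
Scaled input = 499.2292 LSBs, so code = 499.
V_rec = (−9.66) + 499·0.0377344 = 9.1694531 V.
V_in − V_rec = 0.00864688 V = 8.647 mV.

8.647 mV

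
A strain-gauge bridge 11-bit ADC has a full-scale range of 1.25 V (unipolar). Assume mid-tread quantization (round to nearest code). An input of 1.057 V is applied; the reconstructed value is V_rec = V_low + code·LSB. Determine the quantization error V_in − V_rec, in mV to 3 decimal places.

Step size: 1.25 V ÷ 2^11 = 0.610 mV.
(V_in − V_low)/LSB = (1.057 − 0)/0.000610352 = 1731.7888 → code 1732 (round).
Reconstructed: 1.0571289 V.
V_in − V_rec = -0.000128906 V = -0.129 mV.

-0.129 mV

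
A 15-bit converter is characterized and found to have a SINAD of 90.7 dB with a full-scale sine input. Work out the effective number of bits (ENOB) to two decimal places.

14.77 bits

ENOB = (SINAD − 1.76) / 6.02 = (90.7 − 1.76)/6.02 = 14.774.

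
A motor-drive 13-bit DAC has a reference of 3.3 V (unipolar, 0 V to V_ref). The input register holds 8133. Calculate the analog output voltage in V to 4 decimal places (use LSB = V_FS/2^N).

LSB = 3.3 V / 2^13 = 402.83 µV.
V_out = 0 + 8133 × 0.000402832 V = 3.27623 V.

3.2762 V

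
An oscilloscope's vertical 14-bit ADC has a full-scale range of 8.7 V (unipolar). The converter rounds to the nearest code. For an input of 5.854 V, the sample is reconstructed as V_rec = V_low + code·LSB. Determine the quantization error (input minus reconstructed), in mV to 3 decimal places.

0.191 mV

Step size: 8.7 V ÷ 2^14 = 0.531 mV.
(5.854 − 0)/0.000531006 = 11024.3605; round gives code 11024.
Reconstructed: 5.8538086 V.
Error = 5.854 − 5.8538086 = 0.000191406 V = 0.191 mV.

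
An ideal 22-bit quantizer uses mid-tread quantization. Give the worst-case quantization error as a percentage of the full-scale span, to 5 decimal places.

Rounding → worst-case error = ½ LSB = V_FS/2^23, so 100/8388608 = 1.19209e-05 % of full scale.

0.00001 %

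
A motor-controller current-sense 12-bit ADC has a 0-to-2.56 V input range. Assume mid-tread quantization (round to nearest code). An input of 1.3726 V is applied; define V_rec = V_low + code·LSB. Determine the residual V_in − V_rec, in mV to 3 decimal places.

One LSB is 2.56 V / 4096 = 0.625 mV.
(1.3726 − 0)/0.000625 = 2196.1600; round gives code 2196.
Reconstructed: 1.3725 V.
Difference: 0.0001 V → 0.100 mV.

0.100 mV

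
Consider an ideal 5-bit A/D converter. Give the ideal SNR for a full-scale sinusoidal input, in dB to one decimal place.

31.9 dB

SNR ≈ 6.02·N + 1.76 dB = 6.02·5 + 1.76 = 31.86 dB.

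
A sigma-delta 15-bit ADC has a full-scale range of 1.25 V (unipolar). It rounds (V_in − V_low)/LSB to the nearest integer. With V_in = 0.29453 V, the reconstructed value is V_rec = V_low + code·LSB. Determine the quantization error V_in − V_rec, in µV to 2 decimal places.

LSB = 1.25/2^15 = 38.15 µV.
Scaled input = 7720.9272 LSBs, so code = 7721.
Code 7721 maps back to 0 + 7721×3.8147e-05 V = 0.29453278 V.
V_in − V_rec = -2.77588e-06 V = -2.78 µV.

-2.78 µV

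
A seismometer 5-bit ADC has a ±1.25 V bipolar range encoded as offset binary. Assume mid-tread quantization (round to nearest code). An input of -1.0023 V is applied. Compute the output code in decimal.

code 3

Full-scale span = 2.5 V; LSB = 2.5/2^5 = 78.125 mV.
(-1.0023 − (−1.25)) / 0.078125 = 3.171 LSBs.
So the output code is 3.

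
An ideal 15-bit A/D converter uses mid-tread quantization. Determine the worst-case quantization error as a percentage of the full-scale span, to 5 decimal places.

Rounding → worst-case error = ½ LSB = V_FS/2^16, so 100/65536 = 0.00152588 % of full scale.

0.00153 %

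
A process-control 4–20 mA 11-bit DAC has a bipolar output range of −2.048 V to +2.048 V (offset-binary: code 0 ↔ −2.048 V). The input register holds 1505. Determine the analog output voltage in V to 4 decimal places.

LSB = 4.096 V / 2^11 = 2.000 mV.
V_out = (−2.048) + 1505 × 0.002 V = 0.962 V.

0.9620 V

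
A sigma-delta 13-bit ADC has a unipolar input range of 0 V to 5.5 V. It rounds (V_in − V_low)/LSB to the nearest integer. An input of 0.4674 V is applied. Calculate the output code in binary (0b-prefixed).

code 0b1010111000 (decimal 696)

With 8192 levels over 5.5 V, one step is 0.671 mV.
(V_in − V_low)/LSB = (0.4674 − 0) / 0.000671387 = 696.171.
round(696.171) = 696.
In binary (0b-prefixed): 0b1010111000.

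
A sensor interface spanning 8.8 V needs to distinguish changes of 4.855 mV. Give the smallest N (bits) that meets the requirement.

Number of steps required ≥ 8.8 V / 4.855 mV = 1812.56.
Need 2^N ≥ 1812.56; 2^10 = 1024, 2^11 = 2048.
Minimum N = 11.

11 bits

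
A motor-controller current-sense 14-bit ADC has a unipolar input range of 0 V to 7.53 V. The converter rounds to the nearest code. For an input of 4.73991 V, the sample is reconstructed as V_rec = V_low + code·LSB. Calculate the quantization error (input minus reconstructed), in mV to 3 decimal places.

0.110 mV

One LSB is 7.53 V / 16384 = 459.59 µV.
Scaled input = 10313.2384 LSBs, so code = 10313.
V_rec = 0 + 10313·0.000459595 = 4.7398004 V.
Error = 4.73991 − 4.7398004 = 0.000109585 V = 0.110 mV.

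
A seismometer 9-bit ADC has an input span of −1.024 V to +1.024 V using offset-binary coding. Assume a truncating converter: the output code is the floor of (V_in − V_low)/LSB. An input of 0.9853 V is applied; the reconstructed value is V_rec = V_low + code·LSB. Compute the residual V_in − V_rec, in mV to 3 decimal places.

Step size: 2.048 V ÷ 2^9 = 4.000 mV.
(V_in − V_low)/LSB = (0.9853 − (−1.024))/0.004 = 502.3250 → code 502 (floor).
Code 502 maps back to (−1.024) + 502×0.004 V = 0.984 V.
V_in − V_rec = 0.0013 V = 1.300 mV.

1.300 mV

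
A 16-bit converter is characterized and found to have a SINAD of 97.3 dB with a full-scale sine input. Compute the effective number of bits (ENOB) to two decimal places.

ENOB = (SINAD − 1.76) / 6.02 = (97.3 − 1.76)/6.02 = 15.870.

15.87 bits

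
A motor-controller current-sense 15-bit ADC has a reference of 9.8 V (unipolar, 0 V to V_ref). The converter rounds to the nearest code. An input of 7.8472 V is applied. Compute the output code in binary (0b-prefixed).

LSB = 9.8 V / 32768 = 299.07 µV.
(7.8472 − 0) / 0.000299072 = 26238.474 LSBs.
So the output code is 26238.
In binary (0b-prefixed): 0b110011001111110.

code 0b110011001111110 (decimal 26238)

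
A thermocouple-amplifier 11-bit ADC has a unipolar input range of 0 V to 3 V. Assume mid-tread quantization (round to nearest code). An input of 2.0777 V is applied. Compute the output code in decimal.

With 2048 levels over 3 V, one step is 1.465 mV.
(V_in − V_low)/LSB = (2.0777 − 0) / 0.00146484 = 1418.377.
round(1418.377) = 1418.

code 1418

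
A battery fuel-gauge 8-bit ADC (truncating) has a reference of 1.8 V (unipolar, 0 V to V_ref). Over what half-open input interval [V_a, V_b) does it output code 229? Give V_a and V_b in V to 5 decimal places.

LSB = 1.8/2^8 = 7.031 mV.
V_a = V_low + 229·LSB = 1.61016 V; V_b = V_low + 230·LSB = 1.61719 V.

[1.61016 V, 1.61719 V)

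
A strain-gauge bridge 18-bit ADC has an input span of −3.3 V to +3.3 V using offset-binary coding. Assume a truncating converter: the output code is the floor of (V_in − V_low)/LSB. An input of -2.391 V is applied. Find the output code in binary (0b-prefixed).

code 0b1000110100001000 (decimal 36104)

LSB = 6.6 V / 262144 = 25.18 µV.
Input sits at 36104.378 steps above V_low.
⌊·⌋(36104.378) = 36104.
In binary (0b-prefixed): 0b1000110100001000.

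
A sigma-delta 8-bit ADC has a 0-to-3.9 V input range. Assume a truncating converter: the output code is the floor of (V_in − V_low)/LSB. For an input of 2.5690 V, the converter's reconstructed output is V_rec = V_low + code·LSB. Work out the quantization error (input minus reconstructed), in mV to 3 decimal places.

Step size: 3.9 V ÷ 2^8 = 15.234 mV.
(2.5690 − 0)/0.0152344 = 168.6318; ⌊·⌋ gives code 168.
Reconstructed: 2.559375 V.
V_in − V_rec = 0.009625 V = 9.625 mV.

9.625 mV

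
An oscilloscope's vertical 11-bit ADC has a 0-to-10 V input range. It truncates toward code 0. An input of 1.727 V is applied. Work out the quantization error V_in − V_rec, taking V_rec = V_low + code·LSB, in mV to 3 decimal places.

One LSB is 10 V / 2048 = 4.883 mV.
(V_in − V_low)/LSB = (1.727 − 0)/0.00488281 = 353.6896 → code 353 (floor).
V_rec = 0 + 353·0.00488281 = 1.7236328 V.
V_in − V_rec = 0.00336719 V = 3.367 mV.

3.367 mV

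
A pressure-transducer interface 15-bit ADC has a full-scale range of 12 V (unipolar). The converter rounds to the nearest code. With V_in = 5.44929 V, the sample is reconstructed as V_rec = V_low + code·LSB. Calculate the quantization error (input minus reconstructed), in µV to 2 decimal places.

71.25 µV

Step size: 12 V ÷ 2^15 = 366.21 µV.
(V_in − V_low)/LSB = (5.44929 − 0)/0.000366211 = 14880.1946 → code 14880 (round).
Reconstructed: 5.4492188 V.
V_in − V_rec = 7.125e-05 V = 71.25 µV.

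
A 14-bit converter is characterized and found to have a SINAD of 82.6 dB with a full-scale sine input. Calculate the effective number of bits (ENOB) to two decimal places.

13.43 bits

ENOB = (SINAD − 1.76) / 6.02 = (82.6 − 1.76)/6.02 = 13.429.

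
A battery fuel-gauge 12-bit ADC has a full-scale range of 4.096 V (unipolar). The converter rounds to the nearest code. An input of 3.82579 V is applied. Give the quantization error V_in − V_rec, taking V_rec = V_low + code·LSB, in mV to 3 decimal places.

LSB = 4.096/2^12 = 1.000 mV.
(3.82579 − 0)/0.001 = 3825.7900; round gives code 3826.
Reconstructed: 3.826 V.
Error = 3.82579 − 3.826 = -0.00021 V = -0.210 mV.

-0.210 mV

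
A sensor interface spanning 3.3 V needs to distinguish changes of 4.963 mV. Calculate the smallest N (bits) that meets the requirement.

10 bits

Number of steps required ≥ 3.3 V / 4.963 mV = 664.92.
Need 2^N ≥ 664.92; 2^9 = 512, 2^10 = 1024.
Minimum N = 10.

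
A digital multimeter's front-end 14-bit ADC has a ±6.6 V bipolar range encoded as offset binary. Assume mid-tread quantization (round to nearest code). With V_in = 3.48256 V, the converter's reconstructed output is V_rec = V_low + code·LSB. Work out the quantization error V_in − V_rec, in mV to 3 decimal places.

-0.326 mV

LSB = 13.2/2^14 = 0.806 mV.
(V_in − V_low)/LSB = (3.48256 − (−6.6))/0.000805664 = 12514.5957 → code 12515 (round).
V_rec = (−6.6) + 12515·0.000805664 = 3.4828857 V.
Difference: -0.000325742 V → -0.326 mV.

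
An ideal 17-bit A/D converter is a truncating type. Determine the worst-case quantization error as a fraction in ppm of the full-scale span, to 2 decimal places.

Truncating → worst-case error = 1 LSB = V_FS/2^17, so 1e+06/131072 = 7.62939 ppm of full scale.

7.63 ppm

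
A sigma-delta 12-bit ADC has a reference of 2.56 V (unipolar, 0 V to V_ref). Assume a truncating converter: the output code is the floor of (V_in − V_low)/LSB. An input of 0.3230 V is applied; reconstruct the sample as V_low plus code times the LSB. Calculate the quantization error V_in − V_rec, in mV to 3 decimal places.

Step size: 2.56 V ÷ 2^12 = 0.625 mV.
(V_in − V_low)/LSB = (0.3230 − 0)/0.000625 = 516.8000 → code 516 (floor).
Reconstructed: 0.3225 V.
V_in − V_rec = 0.0005 V = 0.500 mV.

0.500 mV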